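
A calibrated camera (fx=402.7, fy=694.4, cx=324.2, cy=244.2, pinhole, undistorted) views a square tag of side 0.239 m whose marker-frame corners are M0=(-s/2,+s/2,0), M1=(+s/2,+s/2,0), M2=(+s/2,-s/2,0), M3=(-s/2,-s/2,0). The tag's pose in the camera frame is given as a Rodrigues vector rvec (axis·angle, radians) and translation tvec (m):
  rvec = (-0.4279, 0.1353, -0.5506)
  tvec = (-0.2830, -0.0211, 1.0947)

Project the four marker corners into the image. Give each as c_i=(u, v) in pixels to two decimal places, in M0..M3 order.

c0=(198.17, 333.43) c1=(275.96, 248.75) c2=(240.11, 137.14) c3=(169.34, 214.52)

Intrinsics K: fx=402.7, fy=694.4, cx=324.2, cy=244.2
Marker side s = 0.239 m; corners in marker frame (Z=0):
  M0 = (-0.1195, +0.1195, 0)
  M1 = (+0.1195, +0.1195, 0)
  M2 = (+0.1195, -0.1195, 0)
  M3 = (-0.1195, -0.1195, 0)
rvec = (-0.4279, 0.1353, -0.5506), |rvec| = θ = 0.71033 rad = 40.699°
Rodrigues: sinθ=0.65208, 1−cosθ=0.24185; R = I + sinθ·[k]× + (1−cosθ)·[k]×²:
    [+0.84591 +0.47770 +0.23714]
    [-0.53320 +0.76692 +0.35711]
    [-0.01128 -0.42852 +0.90346]
t = (-0.2830, -0.0211, 1.0947) m
M0: Pc = R·M0+t = (-0.32700, +0.13427, +1.04484); u = 402.7·(-0.32700)/1.04484 + 324.2 = 198.1678, v = 694.4·(+0.13427)/1.04484 + 244.2 = 333.4325
M1: Pc = R·M1+t = (-0.12483, +0.00683, +1.04214); u = 402.7·(-0.12483)/1.04214 + 324.2 = 275.9646, v = 694.4·(+0.00683)/1.04214 + 244.2 = 248.7507
M2: Pc = R·M2+t = (-0.23900, -0.17647, +1.14456); u = 402.7·(-0.23900)/1.14456 + 324.2 = 240.1112, v = 694.4·(-0.17647)/1.14456 + 244.2 = 137.1395
M3: Pc = R·M3+t = (-0.44117, -0.04903, +1.14726); u = 402.7·(-0.44117)/1.14726 + 324.2 = 169.3436, v = 694.4·(-0.04903)/1.14726 + 244.2 = 214.5238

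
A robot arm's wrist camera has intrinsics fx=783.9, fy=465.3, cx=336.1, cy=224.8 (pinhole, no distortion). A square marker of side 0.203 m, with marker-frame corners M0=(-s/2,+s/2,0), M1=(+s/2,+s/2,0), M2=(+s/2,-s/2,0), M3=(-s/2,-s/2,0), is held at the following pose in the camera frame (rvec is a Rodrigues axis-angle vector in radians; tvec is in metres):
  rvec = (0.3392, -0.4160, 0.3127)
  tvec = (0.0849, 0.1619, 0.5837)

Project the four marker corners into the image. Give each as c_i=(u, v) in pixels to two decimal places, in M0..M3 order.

Intrinsics K: fx=783.9, fy=465.3, cx=336.1, cy=224.8
Marker side s = 0.203 m; corners in marker frame (Z=0):
  M0 = (-0.1015, +0.1015, 0)
  M1 = (+0.1015, +0.1015, 0)
  M2 = (+0.1015, -0.1015, 0)
  M3 = (-0.1015, -0.1015, 0)
rvec = (0.3392, -0.4160, 0.3127), |rvec| = θ = 0.62120 rad = 35.592°
Rodrigues: sinθ=0.58201, 1−cosθ=0.18682; R = I + sinθ·[k]× + (1−cosθ)·[k]×²:
    [+0.86888 -0.36129 -0.33841]
    [+0.22466 +0.89696 -0.38078]
    [+0.44111 +0.25482 +0.86052]
t = (0.0849, 0.1619, 0.5837) m
M0: Pc = R·M0+t = (-0.03996, +0.23014, +0.56479); u = 783.9·(-0.03996)/0.56479 + 336.1 = 280.6350, v = 465.3·(+0.23014)/0.56479 + 224.8 = 414.3979
M1: Pc = R·M1+t = (+0.13642, +0.27574, +0.65434); u = 783.9·(+0.13642)/0.65434 + 336.1 = 499.5330, v = 465.3·(+0.27574)/0.65434 + 224.8 = 420.8822
M2: Pc = R·M2+t = (+0.20976, +0.09366, +0.60261); u = 783.9·(+0.20976)/0.60261 + 336.1 = 608.9681, v = 465.3·(+0.09366)/0.60261 + 224.8 = 297.1202
M3: Pc = R·M3+t = (+0.03338, +0.04806, +0.51306); u = 783.9·(+0.03338)/0.51306 + 336.1 = 387.0995, v = 465.3·(+0.04806)/0.51306 + 224.8 = 268.3820

c0=(280.64, 414.40) c1=(499.53, 420.88) c2=(608.97, 297.12) c3=(387.10, 268.38)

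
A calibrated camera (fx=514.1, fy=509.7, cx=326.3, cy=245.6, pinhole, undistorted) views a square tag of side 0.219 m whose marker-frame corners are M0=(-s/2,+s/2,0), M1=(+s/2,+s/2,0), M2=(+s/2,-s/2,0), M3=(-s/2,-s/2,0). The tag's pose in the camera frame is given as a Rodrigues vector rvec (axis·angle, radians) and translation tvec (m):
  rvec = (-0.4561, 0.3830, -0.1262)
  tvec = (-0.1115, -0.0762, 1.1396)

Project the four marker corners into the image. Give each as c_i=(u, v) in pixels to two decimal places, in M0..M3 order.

c0=(231.07, 265.36) c1=(322.92, 245.19) c2=(319.90, 158.91) c3=(235.65, 182.56)

Intrinsics K: fx=514.1, fy=509.7, cx=326.3, cy=245.6
Marker side s = 0.219 m; corners in marker frame (Z=0):
  M0 = (-0.1095, +0.1095, 0)
  M1 = (+0.1095, +0.1095, 0)
  M2 = (+0.1095, -0.1095, 0)
  M3 = (-0.1095, -0.1095, 0)
rvec = (-0.4561, 0.3830, -0.1262), |rvec| = θ = 0.60880 rad = 34.882°
Rodrigues: sinθ=0.57189, 1−cosθ=0.17967; R = I + sinθ·[k]× + (1−cosθ)·[k]×²:
    [+0.92117 +0.03387 +0.38768]
    [-0.20323 +0.89144 +0.40501]
    [-0.33187 -0.45187 +0.82805]
t = (-0.1115, -0.0762, 1.1396) m
M0: Pc = R·M0+t = (-0.20866, +0.04367, +1.12646); u = 514.1·(-0.20866)/1.12646 + 326.3 = 231.0707, v = 509.7·(+0.04367)/1.12646 + 245.6 = 265.3579
M1: Pc = R·M1+t = (-0.00692, -0.00084, +1.05378); u = 514.1·(-0.00692)/1.05378 + 326.3 = 322.9226, v = 509.7·(-0.00084)/1.05378 + 245.6 = 245.1934
M2: Pc = R·M2+t = (-0.01434, -0.19607, +1.15274); u = 514.1·(-0.01434)/1.15274 + 326.3 = 319.9045, v = 509.7·(-0.19607)/1.15274 + 245.6 = 158.9068
M3: Pc = R·M3+t = (-0.21608, -0.15156, +1.22542); u = 514.1·(-0.21608)/1.22542 + 326.3 = 235.6493, v = 509.7·(-0.15156)/1.22542 + 245.6 = 182.5605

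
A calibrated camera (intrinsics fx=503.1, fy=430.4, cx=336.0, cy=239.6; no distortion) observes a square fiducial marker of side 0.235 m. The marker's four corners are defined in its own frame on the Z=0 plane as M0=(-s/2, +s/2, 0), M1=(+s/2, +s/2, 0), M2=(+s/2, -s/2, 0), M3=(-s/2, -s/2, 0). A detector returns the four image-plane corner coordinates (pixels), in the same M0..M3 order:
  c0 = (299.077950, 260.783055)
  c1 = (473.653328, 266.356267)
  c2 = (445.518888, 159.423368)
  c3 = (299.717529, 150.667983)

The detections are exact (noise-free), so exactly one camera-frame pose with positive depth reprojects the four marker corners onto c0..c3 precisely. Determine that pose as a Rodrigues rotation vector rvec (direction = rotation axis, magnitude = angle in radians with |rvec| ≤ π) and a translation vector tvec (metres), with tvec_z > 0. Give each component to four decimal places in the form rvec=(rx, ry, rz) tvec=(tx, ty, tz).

rvec=(-0.6064, -0.1382, 0.0033) tvec=(0.0645, -0.0596, 0.7290)

Intrinsics K: fx=503.1, fy=430.4, cx=336.0, cy=239.6
Marker side s = 0.235 m; corners in marker frame (Z=0):
  M0 = (-0.1175, +0.1175, 0)
  M1 = (+0.1175, +0.1175, 0)
  M2 = (+0.1175, -0.1175, 0)
  M3 = (-0.1175, -0.1175, 0)
Detected image corners:
  c0 = (299.077950, 260.783055) px
  c1 = (473.653328, 266.356267) px
  c2 = (445.518888, 159.423368) px
  c3 = (299.717529, 150.667983) px
Planar DLT: solve 8×8 A·h = b for H (H[2,2]=1):
  H  [+742.92492 -236.04312 +380.52091]
  H  [+67.99372 +298.51053 +204.41198]
  H  [+0.17623 -0.77949 +1.00000]
B = K⁻¹H; ‖b₁‖=1.371681, ‖b₂‖=1.371681; λ = 2/(‖b₁‖+‖b₂‖) = 0.729032, sign → tz>0 ⇒ λ=+0.729032
r₁ = λ·B[:,0] = (+0.99075,+0.04365,+0.12848); r₂ = λ·B[:,1] = (+0.03748,+0.82199,-0.56827)
r₃ = r₁×r₂ = (-0.13041,+0.56783,+0.81275); SVD([r₁ r₂ r₃]) → R = UVᵀ:
  R  [+0.99075 +0.03748 -0.13041]
  R  [+0.04365 +0.82199 +0.56783]
  R  [+0.12848 -0.56827 +0.81275]
t = (+0.06451, -0.05960, +0.72903) m
tr R = 2.625483; θ = arccos((tr R − 1)/2) = 0.621954 rad = 35.635°
axis k = ((R−Rᵀ)₃₂, (R−Rᵀ)₁₃, (R−Rᵀ)₂₁) / (2 sinθ) = (-0.974992, -0.222178, +0.005291)
rvec = θ·k = (-0.606400, -0.138185, +0.003291)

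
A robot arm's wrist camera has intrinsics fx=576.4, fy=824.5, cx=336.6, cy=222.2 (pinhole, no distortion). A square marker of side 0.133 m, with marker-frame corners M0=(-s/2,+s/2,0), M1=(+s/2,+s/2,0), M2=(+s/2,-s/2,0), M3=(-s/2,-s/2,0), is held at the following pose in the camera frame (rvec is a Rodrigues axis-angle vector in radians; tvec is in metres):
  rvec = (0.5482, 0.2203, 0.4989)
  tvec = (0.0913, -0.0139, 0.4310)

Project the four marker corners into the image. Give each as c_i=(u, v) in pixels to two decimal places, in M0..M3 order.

Intrinsics K: fx=576.4, fy=824.5, cx=336.6, cy=222.2
Marker side s = 0.133 m; corners in marker frame (Z=0):
  M0 = (-0.0665, +0.0665, 0)
  M1 = (+0.0665, +0.0665, 0)
  M2 = (+0.0665, -0.0665, 0)
  M3 = (-0.0665, -0.0665, 0)
rvec = (0.5482, 0.2203, 0.4989), |rvec| = θ = 0.77328 rad = 44.305°
Rodrigues: sinθ=0.69848, 1−cosθ=0.28437; R = I + sinθ·[k]× + (1−cosθ)·[k]×²:
    [+0.85855 -0.39321 +0.32906]
    [+0.50808 +0.73871 -0.44291]
    [-0.06892 +0.54745 +0.83400]
t = (0.0913, -0.0139, 0.4310) m
M0: Pc = R·M0+t = (+0.00806, +0.00144, +0.47199); u = 576.4·(+0.00806)/0.47199 + 336.6 = 346.4406, v = 824.5·(+0.00144)/0.47199 + 222.2 = 224.7097
M1: Pc = R·M1+t = (+0.12224, +0.06901, +0.46282); u = 576.4·(+0.12224)/0.46282 + 336.6 = 488.8443, v = 824.5·(+0.06901)/0.46282 + 222.2 = 345.1411
M2: Pc = R·M2+t = (+0.17454, -0.02924, +0.39001); u = 576.4·(+0.17454)/0.39001 + 336.6 = 594.5565, v = 824.5·(-0.02924)/0.39001 + 222.2 = 160.3925
M3: Pc = R·M3+t = (+0.06036, -0.09681, +0.39918); u = 576.4·(+0.06036)/0.39918 + 336.6 = 423.7507, v = 824.5·(-0.09681)/0.39918 + 222.2 = 22.2369

c0=(346.44, 224.71) c1=(488.84, 345.14) c2=(594.56, 160.39) c3=(423.75, 22.24)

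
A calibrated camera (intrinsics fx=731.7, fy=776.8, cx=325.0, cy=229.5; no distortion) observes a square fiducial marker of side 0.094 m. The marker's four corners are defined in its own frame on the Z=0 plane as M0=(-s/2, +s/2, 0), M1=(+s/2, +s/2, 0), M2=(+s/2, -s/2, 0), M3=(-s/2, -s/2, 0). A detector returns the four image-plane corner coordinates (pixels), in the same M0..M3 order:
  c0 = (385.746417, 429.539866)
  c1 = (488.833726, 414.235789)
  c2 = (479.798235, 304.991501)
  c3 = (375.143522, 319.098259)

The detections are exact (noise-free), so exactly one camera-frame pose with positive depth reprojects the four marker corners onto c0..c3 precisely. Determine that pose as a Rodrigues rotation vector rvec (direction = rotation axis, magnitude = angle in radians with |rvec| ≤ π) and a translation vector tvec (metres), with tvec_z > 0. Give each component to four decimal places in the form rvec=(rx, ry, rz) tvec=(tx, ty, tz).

Intrinsics K: fx=731.7, fy=776.8, cx=325.0, cy=229.5
Marker side s = 0.094 m; corners in marker frame (Z=0):
  M0 = (-0.0470, +0.0470, 0)
  M1 = (+0.0470, +0.0470, 0)
  M2 = (+0.0470, -0.0470, 0)
  M3 = (-0.0470, -0.0470, 0)
Detected image corners:
  c0 = (385.746417, 429.539866) px
  c1 = (488.833726, 414.235789) px
  c2 = (479.798235, 304.991501) px
  c3 = (375.143522, 319.098259) px
Planar DLT: solve 8×8 A·h = b for H (H[2,2]=1):
  H  [+1163.64161 +168.26876 +432.74588]
  H  [-106.67502 +1222.70217 +367.30071]
  H  [+0.13573 +0.14770 +1.00000]
B = K⁻¹H; ‖b₁‖=1.546259, ‖b₂‖=1.546259; λ = 2/(‖b₁‖+‖b₂‖) = 0.646722, sign → tz>0 ⇒ λ=+0.646722
r₁ = λ·B[:,0] = (+0.98951,-0.11475,+0.08778); r₂ = λ·B[:,1] = (+0.10630,+0.98974,+0.09552)
r₃ = r₁×r₂ = (-0.09784,-0.08519,+0.99155); SVD([r₁ r₂ r₃]) → R = UVᵀ:
  R  [+0.98951 +0.10630 -0.09784]
  R  [-0.11475 +0.98974 -0.08519]
  R  [+0.08778 +0.09552 +0.99155]
t = (+0.09523, +0.11473, +0.64672) m
tr R = 2.970794; θ = arccos((tr R − 1)/2) = 0.171108 rad = 9.804°
axis k = ((R−Rᵀ)₃₂, (R−Rᵀ)₁₃, (R−Rᵀ)₂₁) / (2 sinθ) = (+0.530639, -0.545075, -0.649088)
rvec = θ·k = (+0.090796, -0.093266, -0.111064)

rvec=(0.0908, -0.0933, -0.1111) tvec=(0.0952, 0.1147, 0.6467)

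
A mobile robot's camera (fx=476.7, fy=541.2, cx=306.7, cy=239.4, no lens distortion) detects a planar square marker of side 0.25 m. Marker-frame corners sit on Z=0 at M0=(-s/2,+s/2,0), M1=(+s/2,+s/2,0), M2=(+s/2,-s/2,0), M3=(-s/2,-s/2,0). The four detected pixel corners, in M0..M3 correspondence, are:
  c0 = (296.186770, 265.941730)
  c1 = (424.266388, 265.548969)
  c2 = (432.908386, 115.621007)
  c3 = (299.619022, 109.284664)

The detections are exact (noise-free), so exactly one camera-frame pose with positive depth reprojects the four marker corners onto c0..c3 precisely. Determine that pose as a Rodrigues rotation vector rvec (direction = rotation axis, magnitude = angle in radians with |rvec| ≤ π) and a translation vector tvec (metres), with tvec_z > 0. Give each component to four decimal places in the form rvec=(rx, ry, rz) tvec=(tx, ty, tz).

rvec=(0.1506, -0.1525, 0.0164) tvec=(0.1075, -0.0796, 0.8851)

Intrinsics K: fx=476.7, fy=541.2, cx=306.7, cy=239.4
Marker side s = 0.25 m; corners in marker frame (Z=0):
  M0 = (-0.1250, +0.1250, 0)
  M1 = (+0.1250, +0.1250, 0)
  M2 = (+0.1250, -0.1250, 0)
  M3 = (-0.1250, -0.1250, 0)
Detected image corners:
  c0 = (296.186770, 265.941730) px
  c1 = (424.266388, 265.548969) px
  c2 = (432.908386, 115.621007) px
  c3 = (299.619022, 109.284664) px
Planar DLT: solve 8×8 A·h = b for H (H[2,2]=1):
  H  [+585.12262 +36.44221 +364.58963]
  H  [+44.19540 +644.53945 +190.73514]
  H  [+0.17234 +0.16742 +1.00000]
B = K⁻¹H; ‖b₁‖=1.129797, ‖b₂‖=1.129797; λ = 2/(‖b₁‖+‖b₂‖) = 0.885115, sign → tz>0 ⇒ λ=+0.885115
r₁ = λ·B[:,0] = (+0.98829,+0.00480,+0.15254); r₂ = λ·B[:,1] = (-0.02768,+0.98857,+0.14819)
r₃ = r₁×r₂ = (-0.15009,-0.15067,+0.97712); SVD([r₁ r₂ r₃]) → R = UVᵀ:
  R  [+0.98829 -0.02768 -0.15009]
  R  [+0.00480 +0.98857 -0.15067]
  R  [+0.15254 +0.14819 +0.97712]
t = (+0.10749, -0.07959, +0.88511) m
tr R = 2.953981; θ = arccos((tr R − 1)/2) = 0.214934 rad = 12.315°
axis k = ((R−Rᵀ)₃₂, (R−Rᵀ)₁₃, (R−Rᵀ)₂₁) / (2 sinθ) = (+0.700621, -0.709460, +0.076142)
rvec = θ·k = (+0.150587, -0.152487, +0.016365)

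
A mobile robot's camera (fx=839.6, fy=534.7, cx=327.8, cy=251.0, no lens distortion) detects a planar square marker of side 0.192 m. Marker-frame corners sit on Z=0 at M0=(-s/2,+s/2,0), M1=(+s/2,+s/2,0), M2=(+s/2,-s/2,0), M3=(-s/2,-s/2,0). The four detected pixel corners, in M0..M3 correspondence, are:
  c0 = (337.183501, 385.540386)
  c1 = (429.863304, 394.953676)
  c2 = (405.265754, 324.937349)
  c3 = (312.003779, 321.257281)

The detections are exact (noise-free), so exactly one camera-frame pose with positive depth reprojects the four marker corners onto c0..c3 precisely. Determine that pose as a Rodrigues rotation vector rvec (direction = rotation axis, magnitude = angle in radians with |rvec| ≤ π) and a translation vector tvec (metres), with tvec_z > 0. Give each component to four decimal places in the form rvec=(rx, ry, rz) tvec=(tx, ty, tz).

rvec=(0.2902, 0.6819, -0.1448) tvec=(0.0685, 0.2755, 1.3894)

Intrinsics K: fx=839.6, fy=534.7, cx=327.8, cy=251.0
Marker side s = 0.192 m; corners in marker frame (Z=0):
  M0 = (-0.0960, +0.0960, 0)
  M1 = (+0.0960, +0.0960, 0)
  M2 = (+0.0960, -0.0960, 0)
  M3 = (-0.0960, -0.0960, 0)
Detected image corners:
  c0 = (337.183501, 385.540386) px
  c1 = (429.863304, 394.953676) px
  c2 = (405.265754, 324.937349) px
  c3 = (312.003779, 321.257281) px
Planar DLT: solve 8×8 A·h = b for H (H[2,2]=1):
  H  [+313.55338 +187.48048 +369.21291]
  H  [-129.70158 +404.62074 +357.02959]
  H  [-0.45987 +0.15572 +1.00000]
B = K⁻¹H; ‖b₁‖=0.719722, ‖b₂‖=0.719722; λ = 2/(‖b₁‖+‖b₂‖) = 1.389426, sign → tz>0 ⇒ λ=+1.389426
r₁ = λ·B[:,0] = (+0.76835,-0.03709,-0.63895); r₂ = λ·B[:,1] = (+0.22578,+0.94985,+0.21636)
r₃ = r₁×r₂ = (+0.59888,-0.31051,+0.73819); SVD([r₁ r₂ r₃]) → R = UVᵀ:
  R  [+0.76835 +0.22578 +0.59888]
  R  [-0.03709 +0.94985 -0.31051]
  R  [-0.63895 +0.21636 +0.73819]
t = (+0.06853, +0.27552, +1.38943) m
tr R = 2.456390; θ = arccos((tr R − 1)/2) = 0.755112 rad = 43.265°
axis k = ((R−Rᵀ)₃₂, (R−Rᵀ)₁₃, (R−Rᵀ)₂₁) / (2 sinθ) = (+0.384370, +0.903040, -0.191776)
rvec = θ·k = (+0.290243, +0.681896, -0.144812)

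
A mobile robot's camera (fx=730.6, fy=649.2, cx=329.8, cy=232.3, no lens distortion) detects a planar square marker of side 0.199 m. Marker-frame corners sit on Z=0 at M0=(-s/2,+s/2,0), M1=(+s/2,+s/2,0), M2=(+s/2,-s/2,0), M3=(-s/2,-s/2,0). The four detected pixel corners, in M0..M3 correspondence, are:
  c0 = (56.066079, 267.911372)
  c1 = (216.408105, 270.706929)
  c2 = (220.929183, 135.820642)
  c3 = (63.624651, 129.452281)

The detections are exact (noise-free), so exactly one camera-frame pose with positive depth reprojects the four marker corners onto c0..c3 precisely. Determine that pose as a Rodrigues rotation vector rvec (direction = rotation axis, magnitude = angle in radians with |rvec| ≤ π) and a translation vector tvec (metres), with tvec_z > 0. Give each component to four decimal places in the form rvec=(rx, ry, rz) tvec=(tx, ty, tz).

Intrinsics K: fx=730.6, fy=649.2, cx=329.8, cy=232.3
Marker side s = 0.199 m; corners in marker frame (Z=0):
  M0 = (-0.0995, +0.0995, 0)
  M1 = (+0.0995, +0.0995, 0)
  M2 = (+0.0995, -0.0995, 0)
  M3 = (-0.0995, -0.0995, 0)
Detected image corners:
  c0 = (56.066079, 267.911372) px
  c1 = (216.408105, 270.706929) px
  c2 = (220.929183, 135.820642) px
  c3 = (63.624651, 129.452281) px
Planar DLT: solve 8×8 A·h = b for H (H[2,2]=1):
  H  [+816.75592 -42.92035 +140.34641]
  H  [+50.11975 +668.39007 +200.38474]
  H  [+0.13441 -0.09099 +1.00000]
B = K⁻¹H; ‖b₁‖=1.066157, ‖b₂‖=1.066157; λ = 2/(‖b₁‖+‖b₂‖) = 0.937949, sign → tz>0 ⇒ λ=+0.937949
r₁ = λ·B[:,0] = (+0.99165,+0.02730,+0.12607); r₂ = λ·B[:,1] = (-0.01657,+0.99621,-0.08535)
r₃ = r₁×r₂ = (-0.12793,+0.08254,+0.98834); SVD([r₁ r₂ r₃]) → R = UVᵀ:
  R  [+0.99165 -0.01657 -0.12793]
  R  [+0.02730 +0.99621 +0.08254]
  R  [+0.12607 -0.08535 +0.98834]
t = (-0.24322, -0.04611, +0.93795) m
tr R = 2.976201; θ = arccos((tr R − 1)/2) = 0.154422 rad = 8.848°
axis k = ((R−Rᵀ)₃₂, (R−Rᵀ)₁₃, (R−Rᵀ)₂₁) / (2 sinθ) = (-0.545783, -0.825699, +0.142626)
rvec = θ·k = (-0.084281, -0.127506, +0.022025)

rvec=(-0.0843, -0.1275, 0.0220) tvec=(-0.2432, -0.0461, 0.9379)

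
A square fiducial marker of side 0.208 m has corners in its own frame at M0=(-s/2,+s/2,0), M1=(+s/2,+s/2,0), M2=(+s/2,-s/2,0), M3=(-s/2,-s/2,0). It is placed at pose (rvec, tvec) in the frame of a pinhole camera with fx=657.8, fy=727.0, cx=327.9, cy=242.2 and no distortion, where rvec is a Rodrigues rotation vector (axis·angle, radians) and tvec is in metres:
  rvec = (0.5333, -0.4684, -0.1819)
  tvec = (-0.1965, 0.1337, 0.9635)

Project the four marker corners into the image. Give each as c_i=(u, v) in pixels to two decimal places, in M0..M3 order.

c0=(137.63, 429.09) c1=(265.60, 374.29) c2=(251.66, 254.31) c3=(106.26, 305.09)

Intrinsics K: fx=657.8, fy=727.0, cx=327.9, cy=242.2
Marker side s = 0.208 m; corners in marker frame (Z=0):
  M0 = (-0.1040, +0.1040, 0)
  M1 = (+0.1040, +0.1040, 0)
  M2 = (+0.1040, -0.1040, 0)
  M3 = (-0.1040, -0.1040, 0)
rvec = (0.5333, -0.4684, -0.1819), |rvec| = θ = 0.73273 rad = 41.982°
Rodrigues: sinθ=0.66890, 1−cosθ=0.25665; R = I + sinθ·[k]× + (1−cosθ)·[k]×²:
    [+0.87931 +0.04664 -0.47397]
    [-0.28546 +0.84823 -0.44612]
    [+0.38123 +0.52757 +0.75917]
t = (-0.1965, 0.1337, 0.9635) m
M0: Pc = R·M0+t = (-0.28310, +0.25160, +0.97872); u = 657.8·(-0.28310)/0.97872 + 327.9 = 137.6301, v = 727.0·(+0.25160)/0.97872 + 242.2 = 429.0932
M1: Pc = R·M1+t = (-0.10020, +0.19223, +1.05801); u = 657.8·(-0.10020)/1.05801 + 327.9 = 265.6019, v = 727.0·(+0.19223)/1.05801 + 242.2 = 374.2864
M2: Pc = R·M2+t = (-0.10990, +0.01580, +0.94828); u = 657.8·(-0.10990)/0.94828 + 327.9 = 251.6626, v = 727.0·(+0.01580)/0.94828 + 242.2 = 254.3100
M3: Pc = R·M3+t = (-0.29280, +0.07517, +0.86899); u = 657.8·(-0.29280)/0.86899 + 327.9 = 106.2586, v = 727.0·(+0.07517)/0.86899 + 242.2 = 305.0900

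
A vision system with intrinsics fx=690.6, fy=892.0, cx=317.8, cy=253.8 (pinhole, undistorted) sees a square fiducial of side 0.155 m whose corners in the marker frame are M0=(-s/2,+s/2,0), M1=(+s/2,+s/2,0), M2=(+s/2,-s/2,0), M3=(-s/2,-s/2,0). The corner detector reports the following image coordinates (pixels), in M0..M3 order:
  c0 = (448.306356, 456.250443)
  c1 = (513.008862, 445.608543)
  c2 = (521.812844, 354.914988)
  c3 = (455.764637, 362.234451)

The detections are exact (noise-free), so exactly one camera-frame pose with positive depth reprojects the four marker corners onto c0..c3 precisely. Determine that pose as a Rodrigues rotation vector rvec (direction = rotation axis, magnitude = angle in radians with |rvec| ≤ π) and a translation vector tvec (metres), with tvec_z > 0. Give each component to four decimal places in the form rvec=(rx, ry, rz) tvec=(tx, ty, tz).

rvec=(0.2377, -0.3564, 0.0097) tvec=(0.3390, 0.2373, 1.3979)

Intrinsics K: fx=690.6, fy=892.0, cx=317.8, cy=253.8
Marker side s = 0.155 m; corners in marker frame (Z=0):
  M0 = (-0.0775, +0.0775, 0)
  M1 = (+0.0775, +0.0775, 0)
  M2 = (+0.0775, -0.0775, 0)
  M3 = (-0.0775, -0.0775, 0)
Detected image corners:
  c0 = (448.306356, 456.250443) px
  c1 = (513.008862, 445.608543) px
  c2 = (521.812844, 354.914988) px
  c3 = (455.764637, 362.234451) px
Planar DLT: solve 8×8 A·h = b for H (H[2,2]=1):
  H  [+541.93678 +26.78151 +485.29989]
  H  [+42.30605 +661.86802 +405.25145]
  H  [+0.24801 +0.16365 +1.00000]
B = K⁻¹H; ‖b₁‖=0.715370, ‖b₂‖=0.715370; λ = 2/(‖b₁‖+‖b₂‖) = 1.397878, sign → tz>0 ⇒ λ=+1.397878
r₁ = λ·B[:,0] = (+0.93742,-0.03234,+0.34669); r₂ = λ·B[:,1] = (-0.05106,+0.97214,+0.22876)
r₃ = r₁×r₂ = (-0.34443,-0.23215,+0.90966); SVD([r₁ r₂ r₃]) → R = UVᵀ:
  R  [+0.93742 -0.05106 -0.34443]
  R  [-0.03234 +0.97214 -0.23215]
  R  [+0.34669 +0.22876 +0.90966]
t = (+0.33904, +0.23734, +1.39788) m
tr R = 2.819225; θ = arccos((tr R − 1)/2) = 0.428446 rad = 24.548°
axis k = ((R−Rᵀ)₃₂, (R−Rᵀ)₁₃, (R−Rᵀ)₂₁) / (2 sinθ) = (+0.554697, -0.831747, +0.022527)
rvec = θ·k = (+0.237658, -0.356359, +0.009651)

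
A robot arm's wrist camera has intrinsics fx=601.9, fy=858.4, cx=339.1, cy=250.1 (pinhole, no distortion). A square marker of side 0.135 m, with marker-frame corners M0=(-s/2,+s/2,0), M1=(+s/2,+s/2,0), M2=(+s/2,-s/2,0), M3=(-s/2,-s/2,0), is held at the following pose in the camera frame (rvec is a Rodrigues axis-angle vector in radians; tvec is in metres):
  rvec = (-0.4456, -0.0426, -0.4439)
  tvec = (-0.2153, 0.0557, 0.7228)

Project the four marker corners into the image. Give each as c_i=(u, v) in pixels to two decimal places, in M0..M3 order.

Intrinsics K: fx=601.9, fy=858.4, cx=339.1, cy=250.1
Marker side s = 0.135 m; corners in marker frame (Z=0):
  M0 = (-0.0675, +0.0675, 0)
  M1 = (+0.0675, +0.0675, 0)
  M2 = (+0.0675, -0.0675, 0)
  M3 = (-0.0675, -0.0675, 0)
rvec = (-0.4456, -0.0426, -0.4439), |rvec| = θ = 0.63041 rad = 36.120°
Rodrigues: sinθ=0.58948, 1−cosθ=0.19222; R = I + sinθ·[k]× + (1−cosθ)·[k]×²:
    [+0.90382 +0.42426 +0.05583]
    [-0.40590 +0.80866 +0.42581]
    [+0.13550 -0.40752 +0.90309]
t = (-0.2153, 0.0557, 0.7228) m
M0: Pc = R·M0+t = (-0.24767, +0.13768, +0.68615); u = 601.9·(-0.24767)/0.68615 + 339.1 = 121.8389, v = 858.4·(+0.13768)/0.68615 + 250.1 = 422.3472
M1: Pc = R·M1+t = (-0.12565, +0.08289, +0.70444); u = 601.9·(-0.12565)/0.70444 + 339.1 = 231.7356, v = 858.4·(+0.08289)/0.70444 + 250.1 = 351.1023
M2: Pc = R·M2+t = (-0.18293, -0.02628, +0.75945); u = 601.9·(-0.18293)/0.75945 + 339.1 = 194.1204, v = 858.4·(-0.02628)/0.75945 + 250.1 = 220.3932
M3: Pc = R·M3+t = (-0.30495, +0.02851, +0.74116); u = 601.9·(-0.30495)/0.74116 + 339.1 = 91.4528, v = 858.4·(+0.02851)/0.74116 + 250.1 = 283.1236

c0=(121.84, 422.35) c1=(231.74, 351.10) c2=(194.12, 220.39) c3=(91.45, 283.12)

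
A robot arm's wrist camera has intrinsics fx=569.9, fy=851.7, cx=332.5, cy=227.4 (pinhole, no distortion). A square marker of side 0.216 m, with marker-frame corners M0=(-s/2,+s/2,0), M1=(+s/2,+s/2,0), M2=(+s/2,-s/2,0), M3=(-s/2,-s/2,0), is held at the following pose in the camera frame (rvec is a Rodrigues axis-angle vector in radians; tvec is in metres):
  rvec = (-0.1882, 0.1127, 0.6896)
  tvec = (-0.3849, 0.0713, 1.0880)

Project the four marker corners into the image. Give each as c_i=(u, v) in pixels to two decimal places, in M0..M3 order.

c0=(52.11, 294.40) c1=(132.00, 404.86) c2=(210.14, 271.96) c3=(129.84, 168.61)

Intrinsics K: fx=569.9, fy=851.7, cx=332.5, cy=227.4
Marker side s = 0.216 m; corners in marker frame (Z=0):
  M0 = (-0.1080, +0.1080, 0)
  M1 = (+0.1080, +0.1080, 0)
  M2 = (+0.1080, -0.1080, 0)
  M3 = (-0.1080, -0.1080, 0)
rvec = (-0.1882, 0.1127, 0.6896), |rvec| = θ = 0.72365 rad = 41.462°
Rodrigues: sinθ=0.66212, 1−cosθ=0.25061; R = I + sinθ·[k]× + (1−cosθ)·[k]×²:
    [+0.76634 -0.64112 +0.04101]
    [+0.62082 +0.75547 +0.20939]
    [-0.16523 -0.13501 +0.97697]
t = (-0.3849, 0.0713, 1.0880) m
M0: Pc = R·M0+t = (-0.53691, +0.08584, +1.09126); u = 569.9·(-0.53691)/1.09126 + 332.5 = 52.1069, v = 851.7·(+0.08584)/1.09126 + 227.4 = 294.3977
M1: Pc = R·M1+t = (-0.37138, +0.21994, +1.05557); u = 569.9·(-0.37138)/1.05557 + 332.5 = 131.9959, v = 851.7·(+0.21994)/1.05557 + 227.4 = 404.8602
M2: Pc = R·M2+t = (-0.23289, +0.05676, +1.08474); u = 569.9·(-0.23289)/1.08474 + 332.5 = 210.1419, v = 851.7·(+0.05676)/1.08474 + 227.4 = 271.9641
M3: Pc = R·M3+t = (-0.39842, -0.07734, +1.12043); u = 569.9·(-0.39842)/1.12043 + 332.5 = 129.8430, v = 851.7·(-0.07734)/1.12043 + 227.4 = 168.6098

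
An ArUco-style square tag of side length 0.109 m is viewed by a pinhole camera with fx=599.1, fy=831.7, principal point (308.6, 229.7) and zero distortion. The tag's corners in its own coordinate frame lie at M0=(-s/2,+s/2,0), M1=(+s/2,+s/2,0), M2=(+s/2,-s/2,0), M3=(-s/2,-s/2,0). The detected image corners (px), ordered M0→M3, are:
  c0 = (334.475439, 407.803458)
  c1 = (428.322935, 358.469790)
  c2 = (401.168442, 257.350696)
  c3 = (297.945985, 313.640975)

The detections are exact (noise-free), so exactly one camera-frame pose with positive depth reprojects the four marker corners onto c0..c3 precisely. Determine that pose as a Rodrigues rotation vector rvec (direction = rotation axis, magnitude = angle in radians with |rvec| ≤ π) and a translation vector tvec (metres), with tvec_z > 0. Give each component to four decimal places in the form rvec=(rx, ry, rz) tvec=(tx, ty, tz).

Intrinsics K: fx=599.1, fy=831.7, cx=308.6, cy=229.7
Marker side s = 0.109 m; corners in marker frame (Z=0):
  M0 = (-0.0545, +0.0545, 0)
  M1 = (+0.0545, +0.0545, 0)
  M2 = (+0.0545, -0.0545, 0)
  M3 = (-0.0545, -0.0545, 0)
Detected image corners:
  c0 = (334.475439, 407.803458) px
  c1 = (428.322935, 358.469790) px
  c2 = (401.168442, 257.350696) px
  c3 = (297.945985, 313.640975) px
Planar DLT: solve 8×8 A·h = b for H (H[2,2]=1):
  H  [+845.35646 +629.75643 +365.86403]
  H  [-534.56500 +1204.02791 +336.99392]
  H  [-0.15451 +0.92281 +1.00000]
B = K⁻¹H; ‖b₁‖=1.614293, ‖b₂‖=1.614293; λ = 2/(‖b₁‖+‖b₂‖) = 0.619466, sign → tz>0 ⇒ λ=+0.619466
r₁ = λ·B[:,0] = (+0.92340,-0.37172,-0.09572); r₂ = λ·B[:,1] = (+0.35671,+0.73890,+0.57165)
r₃ = r₁×r₂ = (-0.14177,-0.56200,+0.81490); SVD([r₁ r₂ r₃]) → R = UVᵀ:
  R  [+0.92340 +0.35671 -0.14177]
  R  [-0.37172 +0.73890 -0.56200]
  R  [-0.09572 +0.57165 +0.81490]
t = (+0.05921, +0.07991, +0.61947) m
tr R = 2.477199; θ = arccos((tr R − 1)/2) = 0.739806 rad = 42.388°
axis k = ((R−Rᵀ)₃₂, (R−Rᵀ)₁₃, (R−Rᵀ)₂₁) / (2 sinθ) = (+0.840806, -0.034156, -0.540259)
rvec = θ·k = (+0.622033, -0.025269, -0.399686)

rvec=(0.6220, -0.0253, -0.3997) tvec=(0.0592, 0.0799, 0.6195)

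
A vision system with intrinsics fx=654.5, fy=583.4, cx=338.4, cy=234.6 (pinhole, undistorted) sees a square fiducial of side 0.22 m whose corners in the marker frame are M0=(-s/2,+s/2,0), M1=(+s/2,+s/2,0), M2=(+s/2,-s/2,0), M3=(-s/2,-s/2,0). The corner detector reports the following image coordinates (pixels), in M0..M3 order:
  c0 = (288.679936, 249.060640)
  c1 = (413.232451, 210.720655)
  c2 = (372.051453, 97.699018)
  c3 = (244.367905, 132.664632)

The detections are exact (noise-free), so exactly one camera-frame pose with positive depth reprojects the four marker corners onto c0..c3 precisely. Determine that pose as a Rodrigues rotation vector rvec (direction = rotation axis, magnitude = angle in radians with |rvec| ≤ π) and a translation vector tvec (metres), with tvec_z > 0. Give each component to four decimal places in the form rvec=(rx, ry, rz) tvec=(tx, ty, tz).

Intrinsics K: fx=654.5, fy=583.4, cx=338.4, cy=234.6
Marker side s = 0.22 m; corners in marker frame (Z=0):
  M0 = (-0.1100, +0.1100, 0)
  M1 = (+0.1100, +0.1100, 0)
  M2 = (+0.1100, -0.1100, 0)
  M3 = (-0.1100, -0.1100, 0)
Detected image corners:
  c0 = (288.679936, 249.060640) px
  c1 = (413.232451, 210.720655) px
  c2 = (372.051453, 97.699018) px
  c3 = (244.367905, 132.664632) px
Planar DLT: solve 8×8 A·h = b for H (H[2,2]=1):
  H  [+623.70190 +214.26300 +330.78872]
  H  [-140.22577 +531.78667 +172.61183]
  H  [+0.15318 +0.06093 +1.00000]
B = K⁻¹H; ‖b₁‖=0.937055, ‖b₂‖=0.937055; λ = 2/(‖b₁‖+‖b₂‖) = 1.067174, sign → tz>0 ⇒ λ=+1.067174
r₁ = λ·B[:,0] = (+0.93244,-0.32224,+0.16347); r₂ = λ·B[:,1] = (+0.31574,+0.94661,+0.06502)
r₃ = r₁×r₂ = (-0.17570,-0.00901,+0.98440); SVD([r₁ r₂ r₃]) → R = UVᵀ:
  R  [+0.93244 +0.31574 -0.17570]
  R  [-0.32224 +0.94661 -0.00901]
  R  [+0.16347 +0.06502 +0.98440]
t = (-0.01241, -0.11339, +1.06717) m
tr R = 2.863455; θ = arccos((tr R − 1)/2) = 0.371656 rad = 21.294°
axis k = ((R−Rᵀ)₃₂, (R−Rᵀ)₁₃, (R−Rᵀ)₂₁) / (2 sinθ) = (+0.101928, -0.466967, -0.878380)
rvec = θ·k = (+0.037882, -0.173551, -0.326455)

rvec=(0.0379, -0.1736, -0.3265) tvec=(-0.0124, -0.1134, 1.0672)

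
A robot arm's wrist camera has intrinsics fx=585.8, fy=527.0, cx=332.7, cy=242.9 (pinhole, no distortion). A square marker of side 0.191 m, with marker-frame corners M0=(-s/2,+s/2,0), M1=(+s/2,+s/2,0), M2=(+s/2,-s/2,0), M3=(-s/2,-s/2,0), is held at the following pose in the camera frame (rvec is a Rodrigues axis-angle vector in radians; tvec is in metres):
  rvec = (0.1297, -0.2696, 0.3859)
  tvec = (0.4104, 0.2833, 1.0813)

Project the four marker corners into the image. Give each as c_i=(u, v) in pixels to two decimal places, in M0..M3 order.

Intrinsics K: fx=585.8, fy=527.0, cx=332.7, cy=242.9
Marker side s = 0.191 m; corners in marker frame (Z=0):
  M0 = (-0.0955, +0.0955, 0)
  M1 = (+0.0955, +0.0955, 0)
  M2 = (+0.0955, -0.0955, 0)
  M3 = (-0.0955, -0.0955, 0)
rvec = (0.1297, -0.2696, 0.3859), |rvec| = θ = 0.48829 rad = 27.977°
Rodrigues: sinθ=0.46911, 1−cosθ=0.11686; R = I + sinθ·[k]× + (1−cosθ)·[k]×²:
    [+0.89138 -0.38789 -0.23448]
    [+0.35361 +0.91876 -0.17560]
    [+0.28355 +0.07361 +0.95613]
t = (0.4104, 0.2833, 1.0813) m
M0: Pc = R·M0+t = (+0.28823, +0.33727, +1.06125); u = 585.8·(+0.28823)/1.06125 + 332.7 = 491.8000, v = 527.0·(+0.33727)/1.06125 + 242.9 = 410.3839
M1: Pc = R·M1+t = (+0.45848, +0.40481, +1.11541); u = 585.8·(+0.45848)/1.11541 + 332.7 = 573.4906, v = 527.0·(+0.40481)/1.11541 + 242.9 = 434.1623
M2: Pc = R·M2+t = (+0.53257, +0.22933, +1.10135); u = 585.8·(+0.53257)/1.10135 + 332.7 = 615.9705, v = 527.0·(+0.22933)/1.10135 + 242.9 = 352.6343
M3: Pc = R·M3+t = (+0.36232, +0.16179, +1.04719); u = 585.8·(+0.36232)/1.04719 + 332.7 = 535.3800, v = 527.0·(+0.16179)/1.04719 + 242.9 = 324.3202

c0=(491.80, 410.38) c1=(573.49, 434.16) c2=(615.97, 352.63) c3=(535.38, 324.32)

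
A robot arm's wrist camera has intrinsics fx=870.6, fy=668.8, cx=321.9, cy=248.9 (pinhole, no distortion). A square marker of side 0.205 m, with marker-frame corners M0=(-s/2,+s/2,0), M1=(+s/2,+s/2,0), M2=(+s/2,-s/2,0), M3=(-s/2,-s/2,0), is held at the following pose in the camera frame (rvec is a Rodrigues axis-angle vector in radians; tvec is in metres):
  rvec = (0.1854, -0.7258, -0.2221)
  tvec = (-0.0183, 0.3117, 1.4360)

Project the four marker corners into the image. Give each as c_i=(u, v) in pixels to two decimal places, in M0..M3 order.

Intrinsics K: fx=870.6, fy=668.8, cx=321.9, cy=248.9
Marker side s = 0.205 m; corners in marker frame (Z=0):
  M0 = (-0.1025, +0.1025, 0)
  M1 = (+0.1025, +0.1025, 0)
  M2 = (+0.1025, -0.1025, 0)
  M3 = (-0.1025, -0.1025, 0)
rvec = (0.1854, -0.7258, -0.2221), |rvec| = θ = 0.78134 rad = 44.767°
Rodrigues: sinθ=0.70423, 1−cosθ=0.29003; R = I + sinθ·[k]× + (1−cosθ)·[k]×²:
    [+0.72630 +0.13625 -0.67374]
    [-0.26411 +0.96024 -0.09052]
    [+0.63461 +0.24369 +0.73341]
t = (-0.0183, 0.3117, 1.4360) m
M0: Pc = R·M0+t = (-0.07878, +0.43720, +1.39593); u = 870.6·(-0.07878)/1.39593 + 321.9 = 272.7673, v = 668.8·(+0.43720)/1.39593 + 248.9 = 458.3634
M1: Pc = R·M1+t = (+0.07011, +0.38305, +1.52603); u = 870.6·(+0.07011)/1.52603 + 321.9 = 361.8990, v = 668.8·(+0.38305)/1.52603 + 248.9 = 416.7778
M2: Pc = R·M2+t = (+0.04218, +0.18620, +1.47607); u = 870.6·(+0.04218)/1.47607 + 321.9 = 346.7782, v = 668.8·(+0.18620)/1.47607 + 248.9 = 333.2684
M3: Pc = R·M3+t = (-0.10671, +0.24035, +1.34597); u = 870.6·(-0.10671)/1.34597 + 321.9 = 252.8768, v = 668.8·(+0.24035)/1.34597 + 248.9 = 368.3258

c0=(272.77, 458.36) c1=(361.90, 416.78) c2=(346.78, 333.27) c3=(252.88, 368.33)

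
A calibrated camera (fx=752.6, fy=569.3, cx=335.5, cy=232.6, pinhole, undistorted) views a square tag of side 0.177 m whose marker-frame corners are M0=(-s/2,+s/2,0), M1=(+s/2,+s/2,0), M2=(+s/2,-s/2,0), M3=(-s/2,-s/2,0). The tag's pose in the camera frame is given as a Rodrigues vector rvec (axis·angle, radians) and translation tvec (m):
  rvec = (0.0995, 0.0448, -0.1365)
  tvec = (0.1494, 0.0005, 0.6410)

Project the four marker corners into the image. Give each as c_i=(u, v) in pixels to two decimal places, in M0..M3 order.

Intrinsics K: fx=752.6, fy=569.3, cx=335.5, cy=232.6
Marker side s = 0.177 m; corners in marker frame (Z=0):
  M0 = (-0.0885, +0.0885, 0)
  M1 = (+0.0885, +0.0885, 0)
  M2 = (+0.0885, -0.0885, 0)
  M3 = (-0.0885, -0.0885, 0)
rvec = (0.0995, 0.0448, -0.1365), |rvec| = θ = 0.17476 rad = 10.013°
Rodrigues: sinθ=0.17387, 1−cosθ=0.01523; R = I + sinθ·[k]× + (1−cosθ)·[k]×²:
    [+0.98971 +0.13803 +0.03780]
    [-0.13358 +0.98577 -0.10204]
    [-0.05135 +0.09594 +0.99406]
t = (0.1494, 0.0005, 0.6410) m
M0: Pc = R·M0+t = (+0.07403, +0.09956, +0.65404); u = 752.6·(+0.07403)/0.65404 + 335.5 = 420.6826, v = 569.3·(+0.09956)/0.65404 + 232.6 = 319.2636
M1: Pc = R·M1+t = (+0.24920, +0.07592, +0.64495); u = 752.6·(+0.24920)/0.64495 + 335.5 = 626.3013, v = 569.3·(+0.07592)/0.64495 + 232.6 = 299.6139
M2: Pc = R·M2+t = (+0.22477, -0.09856, +0.62796); u = 752.6·(+0.22477)/0.62796 + 335.5 = 604.8853, v = 569.3·(-0.09856)/0.62796 + 232.6 = 143.2450
M3: Pc = R·M3+t = (+0.04960, -0.07492, +0.63705); u = 752.6·(+0.04960)/0.63705 + 335.5 = 394.0908, v = 569.3·(-0.07492)/0.63705 + 232.6 = 165.6493

c0=(420.68, 319.26) c1=(626.30, 299.61) c2=(604.89, 143.25) c3=(394.09, 165.65)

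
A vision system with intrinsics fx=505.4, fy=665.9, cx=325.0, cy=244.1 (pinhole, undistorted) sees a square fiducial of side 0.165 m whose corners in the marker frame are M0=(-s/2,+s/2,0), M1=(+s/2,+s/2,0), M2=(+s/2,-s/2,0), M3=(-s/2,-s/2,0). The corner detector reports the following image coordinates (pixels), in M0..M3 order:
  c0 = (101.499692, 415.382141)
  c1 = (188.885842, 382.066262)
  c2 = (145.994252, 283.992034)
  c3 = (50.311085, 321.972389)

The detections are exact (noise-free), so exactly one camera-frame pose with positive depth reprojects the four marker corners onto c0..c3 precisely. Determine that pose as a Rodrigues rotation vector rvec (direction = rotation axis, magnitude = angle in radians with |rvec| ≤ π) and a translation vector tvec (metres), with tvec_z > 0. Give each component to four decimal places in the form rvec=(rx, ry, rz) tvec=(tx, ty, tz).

rvec=(0.5301, -0.0132, -0.2999) tvec=(-0.3403, 0.1393, 0.8494)

Intrinsics K: fx=505.4, fy=665.9, cx=325.0, cy=244.1
Marker side s = 0.165 m; corners in marker frame (Z=0):
  M0 = (-0.0825, +0.0825, 0)
  M1 = (+0.0825, +0.0825, 0)
  M2 = (+0.0825, -0.0825, 0)
  M3 = (-0.0825, -0.0825, 0)
Detected image corners:
  c0 = (101.499692, 415.382141) px
  c1 = (188.885842, 382.066262) px
  c2 = (145.994252, 283.992034) px
  c3 = (50.311085, 321.972389) px
Planar DLT: solve 8×8 A·h = b for H (H[2,2]=1):
  H  [+544.26912 +356.85258 +122.52709]
  H  [-242.08136 +786.63910 +353.28934]
  H  [-0.07615 +0.58849 +1.00000]
B = K⁻¹H; ‖b₁‖=1.177304, ‖b₂‖=1.177304; λ = 2/(‖b₁‖+‖b₂‖) = 0.849398, sign → tz>0 ⇒ λ=+0.849398
r₁ = λ·B[:,0] = (+0.95632,-0.28508,-0.06468); r₂ = λ·B[:,1] = (+0.27830,+0.82017,+0.49986)
r₃ = r₁×r₂ = (-0.08945,-0.49603,+0.86369); SVD([r₁ r₂ r₃]) → R = UVᵀ:
  R  [+0.95632 +0.27830 -0.08945]
  R  [-0.28508 +0.82017 -0.49603]
  R  [-0.06468 +0.49986 +0.86369]
t = (-0.34029, +0.13928, +0.84940) m
tr R = 2.640179; θ = arccos((tr R − 1)/2) = 0.609229 rad = 34.906°
axis k = ((R−Rᵀ)₃₂, (R−Rᵀ)₁₃, (R−Rᵀ)₂₁) / (2 sinθ) = (+0.870176, -0.021638, -0.492265)
rvec = θ·k = (+0.530137, -0.013183, -0.299902)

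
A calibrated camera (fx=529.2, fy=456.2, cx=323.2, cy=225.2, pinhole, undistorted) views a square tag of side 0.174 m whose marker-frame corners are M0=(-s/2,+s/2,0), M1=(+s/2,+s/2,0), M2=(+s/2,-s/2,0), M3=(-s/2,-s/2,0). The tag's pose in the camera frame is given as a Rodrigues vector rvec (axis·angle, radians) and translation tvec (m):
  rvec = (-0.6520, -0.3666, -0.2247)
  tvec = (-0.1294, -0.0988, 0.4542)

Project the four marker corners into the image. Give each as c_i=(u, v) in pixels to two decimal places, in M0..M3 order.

c0=(65.12, 196.09) c1=(296.17, 184.68) c2=(246.75, 77.41) c3=(55.54, 70.50)

Intrinsics K: fx=529.2, fy=456.2, cx=323.2, cy=225.2
Marker side s = 0.174 m; corners in marker frame (Z=0):
  M0 = (-0.0870, +0.0870, 0)
  M1 = (+0.0870, +0.0870, 0)
  M2 = (+0.0870, -0.0870, 0)
  M3 = (-0.0870, -0.0870, 0)
rvec = (-0.6520, -0.3666, -0.2247), |rvec| = θ = 0.78102 rad = 44.749°
Rodrigues: sinθ=0.70400, 1−cosθ=0.28980; R = I + sinθ·[k]× + (1−cosθ)·[k]×²:
    [+0.91216 +0.31610 -0.26085]
    [-0.08898 +0.77405 +0.62684]
    [+0.40005 -0.54857 +0.73418]
t = (-0.1294, -0.0988, 0.4542) m
M0: Pc = R·M0+t = (-0.18126, -0.02372, +0.37167); u = 529.2·(-0.18126)/0.37167 + 323.2 = 65.1178, v = 456.2·(-0.02372)/0.37167 + 225.2 = 196.0899
M1: Pc = R·M1+t = (-0.02254, -0.03920, +0.44128); u = 529.2·(-0.02254)/0.44128 + 323.2 = 296.1678, v = 456.2·(-0.03920)/0.44128 + 225.2 = 184.6751
M2: Pc = R·M2+t = (-0.07754, -0.17388, +0.53673); u = 529.2·(-0.07754)/0.53673 + 323.2 = 246.7452, v = 456.2·(-0.17388)/0.53673 + 225.2 = 77.4056
M3: Pc = R·M3+t = (-0.23626, -0.15840, +0.46712); u = 529.2·(-0.23626)/0.46712 + 323.2 = 55.5430, v = 456.2·(-0.15840)/0.46712 + 225.2 = 70.5028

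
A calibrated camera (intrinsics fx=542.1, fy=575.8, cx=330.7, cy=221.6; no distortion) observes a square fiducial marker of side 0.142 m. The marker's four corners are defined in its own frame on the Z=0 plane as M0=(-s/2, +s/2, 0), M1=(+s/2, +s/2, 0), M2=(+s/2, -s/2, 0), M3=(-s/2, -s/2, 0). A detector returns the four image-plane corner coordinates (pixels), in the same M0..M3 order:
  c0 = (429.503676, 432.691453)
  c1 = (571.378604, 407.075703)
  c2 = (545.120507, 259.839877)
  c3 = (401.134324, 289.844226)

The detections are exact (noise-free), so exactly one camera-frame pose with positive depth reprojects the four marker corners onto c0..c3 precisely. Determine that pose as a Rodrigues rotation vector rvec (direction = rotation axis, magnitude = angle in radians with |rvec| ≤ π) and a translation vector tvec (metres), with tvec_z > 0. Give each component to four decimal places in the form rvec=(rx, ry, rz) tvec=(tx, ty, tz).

rvec=(0.0860, 0.0925, -0.2116) tvec=(0.1547, 0.1188, 0.5399)

Intrinsics K: fx=542.1, fy=575.8, cx=330.7, cy=221.6
Marker side s = 0.142 m; corners in marker frame (Z=0):
  M0 = (-0.0710, +0.0710, 0)
  M1 = (+0.0710, +0.0710, 0)
  M2 = (+0.0710, -0.0710, 0)
  M3 = (-0.0710, -0.0710, 0)
Detected image corners:
  c0 = (429.503676, 432.691453) px
  c1 = (571.378604, 407.075703) px
  c2 = (545.120507, 259.839877) px
  c3 = (401.134324, 289.844226) px
Planar DLT: solve 8×8 A·h = b for H (H[2,2]=1):
  H  [+915.78694 +260.41618 +485.97432]
  H  [-260.40925 +1069.71562 +348.26568]
  H  [-0.18631 +0.13963 +1.00000]
B = K⁻¹H; ‖b₁‖=1.852106, ‖b₂‖=1.852106; λ = 2/(‖b₁‖+‖b₂‖) = 0.539926, sign → tz>0 ⇒ λ=+0.539926
r₁ = λ·B[:,0] = (+0.97348,-0.20547,-0.10059); r₂ = λ·B[:,1] = (+0.21338,+0.97406,+0.07539)
r₃ = r₁×r₂ = (+0.08249,-0.09485,+0.99207); SVD([r₁ r₂ r₃]) → R = UVᵀ:
  R  [+0.97348 +0.21338 +0.08249]
  R  [-0.20547 +0.97406 -0.09485]
  R  [-0.10059 +0.07539 +0.99207]
t = (+0.15465, +0.11877, +0.53993) m
tr R = 2.939603; θ = arccos((tr R − 1)/2) = 0.246381 rad = 14.117°
axis k = ((R−Rᵀ)₃₂, (R−Rᵀ)₁₃, (R−Rᵀ)₂₁) / (2 sinθ) = (+0.349003, +0.375338, -0.858672)
rvec = θ·k = (+0.085988, +0.092476, -0.211561)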